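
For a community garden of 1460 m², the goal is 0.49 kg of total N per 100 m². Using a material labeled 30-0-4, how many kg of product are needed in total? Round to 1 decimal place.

23.8 kg

Product per 100 m² = 0.49 / 30% = 1.63333 kg.
Total product = 1.63333 × 1460 / 100 = 23.8467 kg.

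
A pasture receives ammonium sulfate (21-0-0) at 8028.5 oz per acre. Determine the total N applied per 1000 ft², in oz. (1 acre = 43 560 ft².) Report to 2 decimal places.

38.70 oz N per thousand sq ft

nitrogen per acre = 8028.5 × 21% = 1685.98 oz.
Convert to per 1000 ft²: 1685.98 × 0.0229568 = 38.7049 oz.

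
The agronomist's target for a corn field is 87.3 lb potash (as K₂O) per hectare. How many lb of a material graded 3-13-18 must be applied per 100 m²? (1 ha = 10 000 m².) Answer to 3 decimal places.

4.850 lb of product per hundred sq m

Product per hectare = 87.3 / 18% = 485 lb.
Convert to per 100 m²: 485 × 0.01 = 4.85 lb.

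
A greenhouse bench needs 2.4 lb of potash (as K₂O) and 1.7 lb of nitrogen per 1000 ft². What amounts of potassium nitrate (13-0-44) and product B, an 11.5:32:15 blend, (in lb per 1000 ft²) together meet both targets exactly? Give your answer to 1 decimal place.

Let a = lb of potassium nitrate, b = lb of product B (per 1000 ft²).
K₂O: 0.44·a + 0.15·b = 2.4
N: 0.13·a + 0.115·b = 1.7
Solving simultaneously: a = 0.675241, b = 14.0193.

0.7 lb potassium nitrate, 14.0 lb product B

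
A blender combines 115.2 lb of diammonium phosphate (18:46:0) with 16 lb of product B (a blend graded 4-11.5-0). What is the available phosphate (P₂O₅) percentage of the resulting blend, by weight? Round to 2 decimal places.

Total mass = 115.2 + 16 = 131.2 lb.
P₂O₅ mass = 46%×115.2 + 11.5%×16 = 54.832 lb.
% P₂O₅ = 54.832 / 131.2 = 41.7927%.

41.79% P₂O₅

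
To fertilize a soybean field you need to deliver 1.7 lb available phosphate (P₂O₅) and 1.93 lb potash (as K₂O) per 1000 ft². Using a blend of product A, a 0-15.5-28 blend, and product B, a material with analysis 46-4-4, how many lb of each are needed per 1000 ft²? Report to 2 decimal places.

1.84 lb product A, 35.37 lb product B

Let a = lb of product A, b = lb of product B (per 1000 ft²).
P₂O₅: 0.155·a + 0.04·b = 1.7
K₂O: 0.28·a + 0.04·b = 1.93
Solving simultaneously: a = 1.84, b = 35.37.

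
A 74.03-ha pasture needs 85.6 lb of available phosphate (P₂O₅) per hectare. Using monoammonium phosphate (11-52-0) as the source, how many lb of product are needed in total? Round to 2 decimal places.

Product per hectare = 85.6 / 52% = 164.615 lb.
Total product = 164.615 × 74.03 = 12186.477 lb.

12186.48 lb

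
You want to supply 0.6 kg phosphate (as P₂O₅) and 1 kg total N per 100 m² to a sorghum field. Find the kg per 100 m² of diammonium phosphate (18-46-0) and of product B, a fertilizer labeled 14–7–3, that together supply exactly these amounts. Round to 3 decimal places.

With a, b = kg per 100 m² of diammonium phosphate and product B:
P₂O₅: 0.46·a + 0.07·b = 0.6
N: 0.18·a + 0.14·b = 1
Eliminate b: (row1) − 0.07/0.14·(row2) → 0.37·a = 0.1, so a = 0.27027.
Then b = (1 − 0.18·0.27027) / 0.14 = 6.79537.

0.270 kg diammonium phosphate, 6.795 kg product B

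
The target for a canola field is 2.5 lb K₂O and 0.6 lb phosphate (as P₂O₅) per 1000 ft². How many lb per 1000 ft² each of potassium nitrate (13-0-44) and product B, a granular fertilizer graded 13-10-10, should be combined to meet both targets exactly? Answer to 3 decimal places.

With a, b = lb per 1000 ft² of potassium nitrate and product B:
K₂O: 0.44·a + 0.1·b = 2.5
P₂O₅: 0·a + 0.1·b = 0.6
Solving simultaneously: a = 4.31818, b = 6.

4.318 lb potassium nitrate, 6.000 lb product B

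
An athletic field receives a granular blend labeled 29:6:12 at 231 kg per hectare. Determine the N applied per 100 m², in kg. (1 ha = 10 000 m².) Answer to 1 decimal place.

0.7 kg N per hundred sq m

nitrogen per hectare = 231 × 29% = 66.99 kg.
Convert to per 100 m²: 66.99 × 0.01 = 0.6699 kg.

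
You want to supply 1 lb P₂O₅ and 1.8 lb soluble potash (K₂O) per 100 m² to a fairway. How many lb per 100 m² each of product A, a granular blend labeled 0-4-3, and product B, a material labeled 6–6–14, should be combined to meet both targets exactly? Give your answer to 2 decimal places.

Let a = lb of product A, b = lb of product B (per 100 m²).
P₂O₅: 0.04·a + 0.06·b = 1
K₂O: 0.03·a + 0.14·b = 1.8
Eliminate a: (row1) − 0.04/0.03·(row2) → -0.126667·b = -1.4, so b = 11.0526.
Back-substitute: a = (1 − 0.06·11.0526) / 0.04 = 8.42105.

8.42 lb product A, 11.05 lb product B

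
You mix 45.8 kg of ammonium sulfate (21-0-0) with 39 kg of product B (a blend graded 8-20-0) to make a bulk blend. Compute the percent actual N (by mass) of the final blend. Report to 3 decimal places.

Total mass = 45.8 + 39 = 84.8 kg.
N mass = 21%×45.8 + 8%×39 = 12.738 kg.
% N = 12.738 / 84.8 = 15.0212%.

15.021% N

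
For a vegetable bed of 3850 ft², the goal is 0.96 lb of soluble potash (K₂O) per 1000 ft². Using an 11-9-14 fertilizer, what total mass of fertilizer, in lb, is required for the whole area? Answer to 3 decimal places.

Product per 1000 ft² = 0.96 / 14% = 6.85714 lb.
Total product = 6.85714 × 3850 / 1000 = 26.4 lb.

26.400 lb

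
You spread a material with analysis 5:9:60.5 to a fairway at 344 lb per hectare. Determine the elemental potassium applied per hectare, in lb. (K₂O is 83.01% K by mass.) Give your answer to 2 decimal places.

172.76 lb K per hectare

K₂O per hectare = 344 × 60.5% = 208.12 lb.
Elemental K = 208.12 × 0.8301 = 172.7604 lb per hectare.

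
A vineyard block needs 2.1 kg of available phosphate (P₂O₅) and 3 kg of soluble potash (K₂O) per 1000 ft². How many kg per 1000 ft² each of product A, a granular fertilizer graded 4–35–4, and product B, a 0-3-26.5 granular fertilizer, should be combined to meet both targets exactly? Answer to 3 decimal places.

Per-1000 ft² balance (a = product A, b = product B):
P₂O₅: 0.35·a + 0.03·b = 2.1
K₂O: 0.04·a + 0.265·b = 3
Eliminate b: (row1) − 0.03/0.265·(row2) → 0.345472·a = 1.76038, so a = 5.09558.
Then b = (3 − 0.04·5.09558) / 0.265 = 10.5516.

5.096 kg product A, 10.552 kg product B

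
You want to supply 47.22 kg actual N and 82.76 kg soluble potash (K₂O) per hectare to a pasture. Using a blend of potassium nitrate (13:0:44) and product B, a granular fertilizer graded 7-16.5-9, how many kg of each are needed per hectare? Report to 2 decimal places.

Per-hectare balance (a = potassium nitrate, b = product B):
N: 0.13·a + 0.07·b = 47.22
K₂O: 0.44·a + 0.09·b = 82.76
Eliminate a: (row1) − 0.13/0.44·(row2) → 0.0434091·b = 22.7682, so b = 524.503.
Back-substitute: a = (47.22 − 0.07·524.503) / 0.13 = 80.8063.

80.81 kg potassium nitrate, 524.50 kg product B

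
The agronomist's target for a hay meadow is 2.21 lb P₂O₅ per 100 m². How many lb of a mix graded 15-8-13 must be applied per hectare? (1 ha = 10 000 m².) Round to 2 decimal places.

2762.50 lb of product per hectare

Product per 100 m² = 2.21 / 8% = 27.625 lb.
Convert to per hectare: 27.625 × 100 = 2762.5 lb.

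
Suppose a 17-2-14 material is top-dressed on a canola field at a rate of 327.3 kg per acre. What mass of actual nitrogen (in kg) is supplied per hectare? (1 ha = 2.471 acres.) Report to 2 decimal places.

137.49 kg N per hectare

nitrogen per acre = 327.3 × 17% = 55.641 kg.
Convert to per hectare: 55.641 × 2.471 = 137.489 kg.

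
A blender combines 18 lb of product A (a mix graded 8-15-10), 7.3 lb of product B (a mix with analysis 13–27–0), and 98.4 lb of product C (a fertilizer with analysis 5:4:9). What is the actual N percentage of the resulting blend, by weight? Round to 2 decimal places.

5.91% N

Total mass = 18 + 7.3 + 98.4 = 123.7 lb.
N mass = 8%×18 + 13%×7.3 + 5%×98.4 = 7.309 lb.
% N = 7.309 / 123.7 = 5.90865%.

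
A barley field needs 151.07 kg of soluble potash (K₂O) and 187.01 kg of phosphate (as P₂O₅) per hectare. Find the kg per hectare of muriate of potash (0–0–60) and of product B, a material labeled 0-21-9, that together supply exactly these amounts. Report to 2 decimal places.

Per-hectare balance (a = muriate of potash, b = product B):
K₂O: 0.6·a + 0.09·b = 151.07
P₂O₅: 0·a + 0.21·b = 187.01
Solving simultaneously: a = 118.2048, b = 890.524.

118.20 kg muriate of potash, 890.52 kg product B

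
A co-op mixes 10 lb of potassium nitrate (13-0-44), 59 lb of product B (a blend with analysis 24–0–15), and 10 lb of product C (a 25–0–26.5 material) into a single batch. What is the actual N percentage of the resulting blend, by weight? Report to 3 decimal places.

22.734% N

Total mass = 10 + 59 + 10 = 79 lb.
N mass = 13%×10 + 24%×59 + 25%×10 = 17.96 lb.
% N = 17.96 / 79 = 22.7342%.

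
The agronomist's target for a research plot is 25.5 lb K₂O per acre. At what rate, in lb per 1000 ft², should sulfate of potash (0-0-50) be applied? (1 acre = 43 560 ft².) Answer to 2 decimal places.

1.17 lb of product per thousand sq ft

Product per acre = 25.5 / 50% = 51 lb.
Convert to per 1000 ft²: 51 × 0.0229568 = 1.1708 lb.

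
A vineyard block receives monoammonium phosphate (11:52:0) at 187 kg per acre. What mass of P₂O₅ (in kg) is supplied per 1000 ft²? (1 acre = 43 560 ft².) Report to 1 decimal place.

2.2 kg P₂O₅ per thousand sq ft

P₂O₅ per acre = 187 × 52% = 97.24 kg.
Convert to per 1000 ft²: 97.24 × 0.0229568 = 2.23232 kg.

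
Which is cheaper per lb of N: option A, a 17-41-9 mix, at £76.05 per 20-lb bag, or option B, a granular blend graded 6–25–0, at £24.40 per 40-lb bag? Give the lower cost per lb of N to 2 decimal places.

£10.17 per lb N (option B)

option A: N per bag = 20 × 17% = 3.4 lb; cost = 76.05 / 3.4 = £22.3676/lb N.
option B: N per bag = 40 × 6% = 2.4 lb; cost = 24.40 / 2.4 = £10.1667/lb N.
option B is cheaper.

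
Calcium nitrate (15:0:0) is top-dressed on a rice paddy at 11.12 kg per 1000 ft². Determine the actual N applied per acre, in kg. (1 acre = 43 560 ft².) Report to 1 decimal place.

72.7 kg N per acre

nitrogen per 1000 ft² = 11.12 × 15% = 1.668 kg.
Convert to per acre: 1.668 × 43.56 = 72.6581 kg.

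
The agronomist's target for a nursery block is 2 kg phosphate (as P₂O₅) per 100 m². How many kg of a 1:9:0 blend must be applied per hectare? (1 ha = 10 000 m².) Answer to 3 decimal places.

Product per 100 m² = 2 / 9% = 22.2222 kg.
Convert to per hectare: 22.2222 × 100 = 2222.2222 kg.

2222.222 kg of product per hectare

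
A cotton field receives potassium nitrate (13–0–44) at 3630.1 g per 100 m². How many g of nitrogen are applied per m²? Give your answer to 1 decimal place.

4.7 g N per sq m

nitrogen per 100 m² = 3630.1 × 13% = 471.913 g.
Convert to per m²: 471.913 × 0.01 = 4.71913 g.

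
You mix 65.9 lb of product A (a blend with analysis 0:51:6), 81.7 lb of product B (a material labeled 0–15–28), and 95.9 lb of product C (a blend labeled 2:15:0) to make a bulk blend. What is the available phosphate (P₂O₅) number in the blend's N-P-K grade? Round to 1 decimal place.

24.7% P₂O₅

Total mass = 65.9 + 81.7 + 95.9 = 243.5 lb.
P₂O₅ mass = 51%×65.9 + 15%×81.7 + 15%×95.9 = 60.249 lb.
% P₂O₅ = 60.249 / 243.5 = 24.7429%.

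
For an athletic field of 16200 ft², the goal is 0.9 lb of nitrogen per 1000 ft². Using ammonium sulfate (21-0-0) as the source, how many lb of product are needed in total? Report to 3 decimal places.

69.429 lb

Product per 1000 ft² = 0.9 / 21% = 4.28571 lb.
Total product = 4.28571 × 16200 / 1000 = 69.4286 lb.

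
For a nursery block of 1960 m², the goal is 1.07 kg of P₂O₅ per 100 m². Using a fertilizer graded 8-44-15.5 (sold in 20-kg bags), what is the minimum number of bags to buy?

Product per 100 m² = 1.07 / 44% = 2.43182 kg.
Total product = 2.43182 × 1960 / 100 = 47.6636 kg.
Bags = ⌈47.6636 / 20⌉ = 3.

3 bags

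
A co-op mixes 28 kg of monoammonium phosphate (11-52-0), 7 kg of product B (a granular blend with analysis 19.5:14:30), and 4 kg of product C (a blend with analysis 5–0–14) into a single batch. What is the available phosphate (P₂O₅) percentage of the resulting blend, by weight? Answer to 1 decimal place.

39.8% P₂O₅

Total mass = 28 + 7 + 4 = 39 kg.
P₂O₅ mass = 52%×28 + 14%×7 + 0%×4 = 15.54 kg.
% P₂O₅ = 15.54 / 39 = 39.8462%.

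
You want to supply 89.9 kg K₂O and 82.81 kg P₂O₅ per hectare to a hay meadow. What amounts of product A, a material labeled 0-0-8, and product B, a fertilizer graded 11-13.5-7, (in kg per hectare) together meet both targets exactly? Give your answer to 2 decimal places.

With a, b = kg per hectare of product A and product B:
K₂O: 0.08·a + 0.07·b = 89.9
P₂O₅: 0·a + 0.135·b = 82.81
Solving simultaneously: a = 587.019, b = 613.407.

587.02 kg product A, 613.41 kg product B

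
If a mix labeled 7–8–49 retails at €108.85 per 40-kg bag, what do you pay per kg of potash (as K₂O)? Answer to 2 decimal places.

K₂O in bag = 40 × 49% = 19.6 kg.
Cost per kg K₂O = €108.85 / 19.6 = €5.5536.

€5.55 per kg K₂O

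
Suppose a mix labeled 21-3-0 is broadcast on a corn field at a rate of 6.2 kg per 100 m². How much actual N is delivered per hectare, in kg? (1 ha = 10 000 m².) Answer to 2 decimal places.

nitrogen per 100 m² = 6.2 × 21% = 1.302 kg.
Convert to per hectare: 1.302 × 100 = 130.2 kg.

130.20 kg N per hectare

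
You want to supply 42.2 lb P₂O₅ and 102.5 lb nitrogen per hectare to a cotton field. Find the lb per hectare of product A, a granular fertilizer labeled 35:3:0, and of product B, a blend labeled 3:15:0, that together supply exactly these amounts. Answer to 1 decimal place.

Per-hectare balance (a = product A, b = product B):
P₂O₅: 0.03·a + 0.15·b = 42.2
N: 0.35·a + 0.03·b = 102.5
Eliminate b: (row1) − 0.15/0.03·(row2) → -1.72·a = -470.3, so a = 273.43.
Then b = (102.5 − 0.35·273.43) / 0.03 = 226.647.

273.4 lb product A, 226.6 lb product B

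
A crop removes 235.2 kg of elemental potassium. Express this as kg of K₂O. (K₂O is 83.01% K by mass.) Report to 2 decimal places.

K₂O = 235.2 / 0.8301 = 283.339 kg.

283.34 kg K₂O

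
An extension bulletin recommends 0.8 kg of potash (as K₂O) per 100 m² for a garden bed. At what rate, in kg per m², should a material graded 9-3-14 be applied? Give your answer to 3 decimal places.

0.057 kg of product per sq m

Product per 100 m² = 0.8 / 14% = 5.71429 kg.
Convert to per m²: 5.71429 × 0.01 = 0.0571429 kg.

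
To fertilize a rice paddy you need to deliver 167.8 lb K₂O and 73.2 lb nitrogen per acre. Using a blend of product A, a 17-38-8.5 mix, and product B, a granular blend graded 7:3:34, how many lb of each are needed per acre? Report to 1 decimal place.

253.5 lb product A, 430.2 lb product B

With a, b = lb per acre of product A and product B:
K₂O: 0.085·a + 0.34·b = 167.8
N: 0.17·a + 0.07·b = 73.2
From row1: a = (167.8 − 0.34·b) / 0.085.
Into row2: 0.17·(167.8 − 0.34·b)/0.085 + 0.07·b = 73.2 → b = 430.164, a = 253.462.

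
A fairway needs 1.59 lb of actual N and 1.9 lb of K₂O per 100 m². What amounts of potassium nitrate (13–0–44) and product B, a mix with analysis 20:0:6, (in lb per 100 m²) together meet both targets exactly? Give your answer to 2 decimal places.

3.55 lb potassium nitrate, 5.64 lb product B

Per-100 m² balance (a = potassium nitrate, b = product B):
N: 0.13·a + 0.2·b = 1.59
K₂O: 0.44·a + 0.06·b = 1.9
Solving simultaneously: a = 3.54863, b = 5.64339.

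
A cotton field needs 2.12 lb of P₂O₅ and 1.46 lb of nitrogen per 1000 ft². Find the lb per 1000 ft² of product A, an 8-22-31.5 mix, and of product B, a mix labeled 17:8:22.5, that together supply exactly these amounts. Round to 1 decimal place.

Per-1000 ft² balance (a = product A, b = product B):
P₂O₅: 0.22·a + 0.08·b = 2.12
N: 0.08·a + 0.17·b = 1.46
Solving simultaneously: a = 7.85806, b = 4.89032.

7.9 lb product A, 4.9 lb product B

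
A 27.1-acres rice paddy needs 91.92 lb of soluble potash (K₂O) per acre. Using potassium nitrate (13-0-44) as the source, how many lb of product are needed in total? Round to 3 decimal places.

5661.436 lb

Product per acre = 91.92 / 44% = 208.909 lb.
Total product = 208.909 × 27.1 = 5661.4364 lb.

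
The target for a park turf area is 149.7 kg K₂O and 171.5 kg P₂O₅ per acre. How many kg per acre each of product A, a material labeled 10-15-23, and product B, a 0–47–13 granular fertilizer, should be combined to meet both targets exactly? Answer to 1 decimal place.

542.5 kg product A, 191.8 kg product B

With a, b = kg per acre of product A and product B:
K₂O: 0.23·a + 0.13·b = 149.7
P₂O₅: 0.15·a + 0.47·b = 171.5
From row1: a = (149.7 − 0.13·b) / 0.23.
Into row2: 0.15·(149.7 − 0.13·b)/0.23 + 0.47·b = 171.5 → b = 191.761, a = 542.483.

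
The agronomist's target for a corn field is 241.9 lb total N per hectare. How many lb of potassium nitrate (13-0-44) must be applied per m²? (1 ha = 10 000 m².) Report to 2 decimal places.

Product per hectare = 241.9 / 13% = 1860.77 lb.
Convert to per m²: 1860.77 × 0.0001 = 0.186077 lb.

0.19 lb of product per sq m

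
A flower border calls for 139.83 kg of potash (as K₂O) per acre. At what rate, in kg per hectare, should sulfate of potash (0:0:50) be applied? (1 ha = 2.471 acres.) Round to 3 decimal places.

691.040 kg of product per hectare

Product per acre = 139.83 / 50% = 279.66 kg.
Convert to per hectare: 279.66 × 2.471 = 691.0399 kg.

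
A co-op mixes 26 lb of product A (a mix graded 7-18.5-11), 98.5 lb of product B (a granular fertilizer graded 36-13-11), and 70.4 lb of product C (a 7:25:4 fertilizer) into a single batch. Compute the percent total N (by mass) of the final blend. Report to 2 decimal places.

Total mass = 26 + 98.5 + 70.4 = 194.9 lb.
N mass = 7%×26 + 36%×98.5 + 7%×70.4 = 42.208 lb.
% N = 42.208 / 194.9 = 21.6562%.

21.66% N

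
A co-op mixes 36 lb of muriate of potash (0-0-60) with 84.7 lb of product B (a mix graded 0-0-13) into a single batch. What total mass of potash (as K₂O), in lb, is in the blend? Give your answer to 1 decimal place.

K₂O mass = 60%×36 + 13%×84.7 = 32.611 lb.

32.6 lb K₂O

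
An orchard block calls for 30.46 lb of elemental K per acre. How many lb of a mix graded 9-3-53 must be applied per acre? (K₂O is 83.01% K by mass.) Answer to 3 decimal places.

As K₂O: 30.46 / 0.8301 = 36.6944 lb per acre.
Product per acre = 36.6944 / 53% = 69.2347 lb.

69.235 lb of product per acre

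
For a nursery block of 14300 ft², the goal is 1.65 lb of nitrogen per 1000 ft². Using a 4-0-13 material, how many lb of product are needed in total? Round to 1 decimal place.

589.9 lb

Product per 1000 ft² = 1.65 / 4% = 41.25 lb.
Total product = 41.25 × 14300 / 1000 = 589.875 lb.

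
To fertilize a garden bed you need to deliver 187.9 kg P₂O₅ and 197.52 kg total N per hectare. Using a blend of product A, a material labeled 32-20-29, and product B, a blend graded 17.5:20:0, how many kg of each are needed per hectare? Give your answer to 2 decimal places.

228.33 kg product A, 711.17 kg product B

Per-hectare balance (a = product A, b = product B):
P₂O₅: 0.2·a + 0.2·b = 187.9
N: 0.32·a + 0.175·b = 197.52
From row1: a = (187.9 − 0.2·b) / 0.2.
Into row2: 0.32·(187.9 − 0.2·b)/0.2 + 0.175·b = 197.52 → b = 711.172, a = 228.328.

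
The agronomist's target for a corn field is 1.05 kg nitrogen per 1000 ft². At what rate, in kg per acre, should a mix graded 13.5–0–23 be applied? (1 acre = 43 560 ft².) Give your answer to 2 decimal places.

338.80 kg of product per acre

Product per 1000 ft² = 1.05 / 13.5% = 7.77778 kg.
Convert to per acre: 7.77778 × 43.56 = 338.8 kg.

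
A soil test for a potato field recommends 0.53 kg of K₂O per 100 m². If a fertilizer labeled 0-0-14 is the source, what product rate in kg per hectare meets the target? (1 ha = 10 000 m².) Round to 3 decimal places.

Product per 100 m² = 0.53 / 14% = 3.78571 kg.
Convert to per hectare: 3.78571 × 100 = 378.5714 kg.

378.571 kg of product per hectare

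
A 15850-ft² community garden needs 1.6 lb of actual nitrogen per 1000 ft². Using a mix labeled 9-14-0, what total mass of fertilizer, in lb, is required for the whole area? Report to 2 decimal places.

Product per 1000 ft² = 1.6 / 9% = 17.7778 lb.
Total product = 17.7778 × 15850 / 1000 = 281.778 lb.

281.78 lb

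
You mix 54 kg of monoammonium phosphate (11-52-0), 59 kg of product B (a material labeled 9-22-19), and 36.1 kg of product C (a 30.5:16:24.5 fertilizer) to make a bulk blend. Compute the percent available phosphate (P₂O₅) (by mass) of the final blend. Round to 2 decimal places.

Total mass = 54 + 59 + 36.1 = 149.1 kg.
P₂O₅ mass = 52%×54 + 22%×59 + 16%×36.1 = 46.836 kg.
% P₂O₅ = 46.836 / 149.1 = 31.4125%.

31.41% P₂O₅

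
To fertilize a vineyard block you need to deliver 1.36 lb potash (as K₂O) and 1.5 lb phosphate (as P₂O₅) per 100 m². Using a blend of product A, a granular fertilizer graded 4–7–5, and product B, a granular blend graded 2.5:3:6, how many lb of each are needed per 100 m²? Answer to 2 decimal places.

Let a = lb of product A, b = lb of product B (per 100 m²).
K₂O: 0.05·a + 0.06·b = 1.36
P₂O₅: 0.07·a + 0.03·b = 1.5
Eliminate a: (row1) − 0.05/0.07·(row2) → 0.0385714·b = 0.288571, so b = 7.48148.
Back-substitute: a = (1.36 − 0.06·7.48148) / 0.05 = 18.2222.

18.22 lb product A, 7.48 lb product B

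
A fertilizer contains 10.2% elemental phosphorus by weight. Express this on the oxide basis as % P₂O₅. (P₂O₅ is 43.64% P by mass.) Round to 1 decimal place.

%P₂O₅ = 10.2 / 0.4364 = 23.3731%.

23.4% P₂O₅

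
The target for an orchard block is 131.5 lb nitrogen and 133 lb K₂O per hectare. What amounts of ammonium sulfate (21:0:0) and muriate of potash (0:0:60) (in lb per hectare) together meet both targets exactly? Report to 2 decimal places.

626.19 lb ammonium sulfate, 221.67 lb muriate of potash

Per-hectare balance (a = ammonium sulfate, b = muriate of potash):
N: 0.21·a + 0·b = 131.5
K₂O: 0·a + 0.6·b = 133
Solving simultaneously: a = 626.1905, b = 221.667.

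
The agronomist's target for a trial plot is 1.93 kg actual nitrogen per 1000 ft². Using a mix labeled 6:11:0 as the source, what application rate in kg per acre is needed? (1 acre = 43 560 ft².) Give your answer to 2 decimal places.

1401.18 kg of product per acre

Product per 1000 ft² = 1.93 / 6% = 32.1667 kg.
Convert to per acre: 32.1667 × 43.56 = 1401.18 kg.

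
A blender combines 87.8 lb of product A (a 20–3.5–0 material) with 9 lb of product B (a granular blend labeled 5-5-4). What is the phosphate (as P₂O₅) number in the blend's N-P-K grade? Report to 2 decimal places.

3.64% P₂O₅

Total mass = 87.8 + 9 = 96.8 lb.
P₂O₅ mass = 3.5%×87.8 + 5%×9 = 3.523 lb.
% P₂O₅ = 3.523 / 96.8 = 3.63946%.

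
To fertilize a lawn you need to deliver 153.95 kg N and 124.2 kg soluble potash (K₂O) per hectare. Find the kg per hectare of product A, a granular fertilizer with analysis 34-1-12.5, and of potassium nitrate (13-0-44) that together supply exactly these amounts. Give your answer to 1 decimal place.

386.9 kg product A, 172.4 kg potassium nitrate

Let a = kg of product A, b = kg of potassium nitrate (per hectare).
N: 0.34·a + 0.13·b = 153.95
K₂O: 0.125·a + 0.44·b = 124.2
Solving simultaneously: a = 386.892, b = 172.36.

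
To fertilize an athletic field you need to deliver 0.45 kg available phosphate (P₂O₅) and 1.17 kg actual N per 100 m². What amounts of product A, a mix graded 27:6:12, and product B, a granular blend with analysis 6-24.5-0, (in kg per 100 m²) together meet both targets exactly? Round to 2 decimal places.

Per-100 m² balance (a = product A, b = product B):
P₂O₅: 0.06·a + 0.245·b = 0.45
N: 0.27·a + 0.06·b = 1.17
Eliminate b: (row1) − 0.245/0.06·(row2) → -1.0425·a = -4.3275, so a = 4.15108.
Then b = (1.17 − 0.27·4.15108) / 0.06 = 0.820144.

4.15 kg product A, 0.82 kg product B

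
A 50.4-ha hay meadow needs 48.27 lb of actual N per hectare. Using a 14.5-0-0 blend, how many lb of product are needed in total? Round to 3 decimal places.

Product per hectare = 48.27 / 14.5% = 332.897 lb.
Total product = 332.897 × 50.4 = 16777.9862 lb.

16777.986 lb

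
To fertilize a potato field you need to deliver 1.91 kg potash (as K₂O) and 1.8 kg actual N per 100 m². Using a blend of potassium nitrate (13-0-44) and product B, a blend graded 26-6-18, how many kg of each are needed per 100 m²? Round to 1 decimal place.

With a, b = kg per 100 m² of potassium nitrate and product B:
K₂O: 0.44·a + 0.18·b = 1.91
N: 0.13·a + 0.26·b = 1.8
Eliminate a: (row1) − 0.44/0.13·(row2) → -0.7·b = -4.18231, so b = 5.97473.
Back-substitute: a = (1.91 − 0.18·5.97473) / 0.44 = 1.8967.

1.9 kg potassium nitrate, 6.0 kg product B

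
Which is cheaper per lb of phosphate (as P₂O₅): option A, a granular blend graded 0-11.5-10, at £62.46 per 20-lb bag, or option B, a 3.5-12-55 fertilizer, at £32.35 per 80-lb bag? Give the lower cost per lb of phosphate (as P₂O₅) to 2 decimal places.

£3.37 per lb P₂O₅ (option B)

option A: P₂O₅ per bag = 20 × 11.5% = 2.3 lb; cost = 62.46 / 2.3 = £27.1565/lb P₂O₅.
option B: P₂O₅ per bag = 80 × 12% = 9.6 lb; cost = 32.35 / 9.6 = £3.3698/lb P₂O₅.
option B is cheaper.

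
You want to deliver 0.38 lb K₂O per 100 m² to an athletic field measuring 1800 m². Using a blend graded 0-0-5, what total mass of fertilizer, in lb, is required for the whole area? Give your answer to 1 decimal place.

Product per 100 m² = 0.38 / 5% = 7.6 lb.
Total product = 7.6 × 1800 / 100 = 136.8 lb.

136.8 lb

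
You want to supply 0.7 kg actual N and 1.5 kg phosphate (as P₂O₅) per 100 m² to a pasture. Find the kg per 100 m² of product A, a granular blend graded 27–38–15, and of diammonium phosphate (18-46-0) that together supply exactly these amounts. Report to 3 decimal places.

Let a = kg of product A, b = kg of diammonium phosphate (per 100 m²).
N: 0.27·a + 0.18·b = 0.7
P₂O₅: 0.38·a + 0.46·b = 1.5
Solving simultaneously: a = 0.9319, b = 2.49104.

0.932 kg product A, 2.491 kg diammonium phosphate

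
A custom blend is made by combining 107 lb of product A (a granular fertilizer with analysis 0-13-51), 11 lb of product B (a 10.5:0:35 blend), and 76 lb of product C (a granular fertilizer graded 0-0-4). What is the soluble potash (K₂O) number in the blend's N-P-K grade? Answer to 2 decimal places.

Total mass = 107 + 11 + 76 = 194 lb.
K₂O mass = 51%×107 + 35%×11 + 4%×76 = 61.46 lb.
% K₂O = 61.46 / 194 = 31.6804%.

31.68% K₂O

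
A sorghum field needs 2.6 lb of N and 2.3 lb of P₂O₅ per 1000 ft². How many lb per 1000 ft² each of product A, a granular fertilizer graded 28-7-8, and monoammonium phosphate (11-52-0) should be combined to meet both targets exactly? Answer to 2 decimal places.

7.97 lb product A, 3.35 lb monoammonium phosphate

Let a = lb of product A, b = lb of monoammonium phosphate (per 1000 ft²).
N: 0.28·a + 0.11·b = 2.6
P₂O₅: 0.07·a + 0.52·b = 2.3
Eliminate a: (row1) − 0.28/0.07·(row2) → -1.97·b = -6.6, so b = 3.35025.
Back-substitute: a = (2.6 − 0.11·3.35025) / 0.28 = 7.96954.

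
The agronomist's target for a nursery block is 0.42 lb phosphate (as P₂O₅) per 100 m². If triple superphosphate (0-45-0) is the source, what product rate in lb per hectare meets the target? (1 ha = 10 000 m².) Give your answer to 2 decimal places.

93.33 lb of product per hectare

Product per 100 m² = 0.42 / 45% = 0.933333 lb.
Convert to per hectare: 0.933333 × 100 = 93.3333 lb.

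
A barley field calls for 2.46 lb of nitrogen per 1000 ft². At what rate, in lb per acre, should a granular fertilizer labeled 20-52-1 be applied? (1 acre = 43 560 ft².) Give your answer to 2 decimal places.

Product per 1000 ft² = 2.46 / 20% = 12.3 lb.
Convert to per acre: 12.3 × 43.56 = 535.788 lb.

535.79 lb of product per acre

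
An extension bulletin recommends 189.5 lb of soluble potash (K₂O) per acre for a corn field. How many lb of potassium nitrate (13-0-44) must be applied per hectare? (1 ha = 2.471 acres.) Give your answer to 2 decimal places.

1064.21 lb of product per hectare

Product per acre = 189.5 / 44% = 430.682 lb.
Convert to per hectare: 430.682 × 2.471 = 1064.2148 lb.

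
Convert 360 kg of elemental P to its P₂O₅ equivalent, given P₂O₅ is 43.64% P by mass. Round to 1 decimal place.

P₂O₅ = 360 / 0.4364 = 824.931 kg.

824.9 kg P₂O₅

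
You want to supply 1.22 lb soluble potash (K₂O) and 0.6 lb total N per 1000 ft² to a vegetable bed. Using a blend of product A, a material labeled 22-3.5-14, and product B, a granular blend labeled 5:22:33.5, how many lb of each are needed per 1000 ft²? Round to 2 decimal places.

Let a = lb of product A, b = lb of product B (per 1000 ft²).
K₂O: 0.14·a + 0.335·b = 1.22
N: 0.22·a + 0.05·b = 0.6
Eliminate b: (row1) − 0.335/0.05·(row2) → -1.334·a = -2.8, so a = 2.09895.
Then b = (0.6 − 0.22·2.09895) / 0.05 = 2.76462.

2.10 lb product A, 2.76 lb product B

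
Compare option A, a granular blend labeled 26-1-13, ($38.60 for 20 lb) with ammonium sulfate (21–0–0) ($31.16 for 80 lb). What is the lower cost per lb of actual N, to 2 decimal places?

option A: N per bag = 20 × 26% = 5.2 lb; cost = 38.60 / 5.2 = $7.4231/lb N.
ammonium sulfate: N per bag = 80 × 21% = 16.8 lb; cost = 31.16 / 16.8 = $1.8548/lb N.
ammonium sulfate is cheaper.

$1.85 per lb N (ammonium sulfate)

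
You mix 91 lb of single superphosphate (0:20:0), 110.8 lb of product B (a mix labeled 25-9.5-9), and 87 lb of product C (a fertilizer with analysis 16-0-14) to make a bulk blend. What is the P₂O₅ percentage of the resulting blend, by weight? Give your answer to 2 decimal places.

9.95% P₂O₅

Total mass = 91 + 110.8 + 87 = 288.8 lb.
P₂O₅ mass = 20%×91 + 9.5%×110.8 + 0%×87 = 28.726 lb.
% P₂O₅ = 28.726 / 288.8 = 9.94668%.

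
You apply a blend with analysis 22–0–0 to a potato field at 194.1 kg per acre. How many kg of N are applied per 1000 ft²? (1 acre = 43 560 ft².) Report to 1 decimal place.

nitrogen per acre = 194.1 × 22% = 42.702 kg.
Convert to per 1000 ft²: 42.702 × 0.0229568 = 0.980303 kg.

1.0 kg N per thousand sq ft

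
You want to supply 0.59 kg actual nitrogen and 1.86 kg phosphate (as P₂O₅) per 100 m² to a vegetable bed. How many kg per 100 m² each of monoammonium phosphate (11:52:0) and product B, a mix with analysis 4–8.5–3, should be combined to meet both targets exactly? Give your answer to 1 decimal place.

With a, b = kg per 100 m² of monoammonium phosphate and product B:
N: 0.11·a + 0.04·b = 0.59
P₂O₅: 0.52·a + 0.085·b = 1.86
Solving simultaneously: a = 2.1179, b = 8.92576.

2.1 kg monoammonium phosphate, 8.9 kg product B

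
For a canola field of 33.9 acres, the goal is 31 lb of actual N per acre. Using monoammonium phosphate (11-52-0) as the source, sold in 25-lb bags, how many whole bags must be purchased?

Product per acre = 31 / 11% = 281.818 lb.
Total product = 281.818 × 33.9 = 9553.64 lb.
Bags = ⌈9553.64 / 25⌉ = 383.

383 bags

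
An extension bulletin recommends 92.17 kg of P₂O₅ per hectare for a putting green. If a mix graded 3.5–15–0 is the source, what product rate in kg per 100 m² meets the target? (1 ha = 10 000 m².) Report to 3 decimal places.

Product per hectare = 92.17 / 15% = 614.467 kg.
Convert to per 100 m²: 614.467 × 0.01 = 6.14467 kg.

6.145 kg of product per hundred sq m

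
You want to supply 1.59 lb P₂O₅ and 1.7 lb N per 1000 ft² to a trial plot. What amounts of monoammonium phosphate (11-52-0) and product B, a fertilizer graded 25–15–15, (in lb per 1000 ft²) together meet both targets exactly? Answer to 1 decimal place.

1.3 lb monoammonium phosphate, 6.2 lb product B

With a, b = lb per 1000 ft² of monoammonium phosphate and product B:
P₂O₅: 0.52·a + 0.15·b = 1.59
N: 0.11·a + 0.25·b = 1.7
Eliminate a: (row1) − 0.52/0.11·(row2) → -1.03182·b = -6.44636, so b = 6.24758.
Back-substitute: a = (1.59 − 0.15·6.24758) / 0.52 = 1.25551.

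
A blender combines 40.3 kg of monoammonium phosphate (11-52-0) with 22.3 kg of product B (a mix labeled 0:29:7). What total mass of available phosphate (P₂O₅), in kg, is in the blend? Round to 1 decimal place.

P₂O₅ mass = 52%×40.3 + 29%×22.3 = 27.423 kg.

27.4 kg P₂O₅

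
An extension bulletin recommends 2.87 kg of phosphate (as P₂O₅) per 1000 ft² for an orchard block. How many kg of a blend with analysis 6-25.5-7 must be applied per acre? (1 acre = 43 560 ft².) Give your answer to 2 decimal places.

490.26 kg of product per acre

Product per 1000 ft² = 2.87 / 25.5% = 11.2549 kg.
Convert to per acre: 11.2549 × 43.56 = 490.264 kg.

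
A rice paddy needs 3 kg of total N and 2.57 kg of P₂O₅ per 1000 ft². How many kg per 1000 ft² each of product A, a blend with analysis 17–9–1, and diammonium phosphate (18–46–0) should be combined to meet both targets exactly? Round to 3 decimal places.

Let a = kg of product A, b = kg of diammonium phosphate (per 1000 ft²).
N: 0.17·a + 0.18·b = 3
P₂O₅: 0.09·a + 0.46·b = 2.57
Eliminate a: (row1) − 0.17/0.09·(row2) → -0.688889·b = -1.85444, so b = 2.69194.
Back-substitute: a = (3 − 0.18·2.69194) / 0.17 = 14.7968.

14.797 kg product A, 2.692 kg diammonium phosphate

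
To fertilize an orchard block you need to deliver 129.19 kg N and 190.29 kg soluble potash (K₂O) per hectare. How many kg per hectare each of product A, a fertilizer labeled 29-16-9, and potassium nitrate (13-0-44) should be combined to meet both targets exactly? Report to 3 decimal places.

With a, b = kg per hectare of product A and potassium nitrate:
N: 0.29·a + 0.13·b = 129.19
K₂O: 0.09·a + 0.44·b = 190.29
Solving simultaneously: a = 277.0138, b = 375.8154.

277.014 kg product A, 375.815 kg potassium nitrate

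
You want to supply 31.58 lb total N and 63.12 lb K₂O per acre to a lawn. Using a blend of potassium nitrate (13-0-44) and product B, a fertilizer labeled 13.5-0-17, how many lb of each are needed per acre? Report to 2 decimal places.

84.52 lb potassium nitrate, 152.54 lb product B

Let a = lb of potassium nitrate, b = lb of product B (per acre).
N: 0.13·a + 0.135·b = 31.58
K₂O: 0.44·a + 0.17·b = 63.12
From row1: a = (31.58 − 0.135·b) / 0.13.
Into row2: 0.44·(31.58 − 0.135·b)/0.13 + 0.17·b = 63.12 → b = 152.536, a = 84.5201.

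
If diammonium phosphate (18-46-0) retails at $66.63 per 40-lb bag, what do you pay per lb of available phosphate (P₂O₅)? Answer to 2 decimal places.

P₂O₅ in bag = 40 × 46% = 18.4 lb.
Cost per lb P₂O₅ = $66.63 / 18.4 = $3.6212.

$3.62 per lb P₂O₅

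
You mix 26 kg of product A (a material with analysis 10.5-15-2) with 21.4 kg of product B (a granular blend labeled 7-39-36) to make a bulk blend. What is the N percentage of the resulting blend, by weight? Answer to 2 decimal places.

8.92% N

Total mass = 26 + 21.4 = 47.4 kg.
N mass = 10.5%×26 + 7%×21.4 = 4.228 kg.
% N = 4.228 / 47.4 = 8.91983%.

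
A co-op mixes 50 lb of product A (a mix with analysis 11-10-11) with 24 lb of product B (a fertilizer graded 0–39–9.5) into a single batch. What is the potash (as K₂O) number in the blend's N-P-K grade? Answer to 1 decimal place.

Total mass = 50 + 24 = 74 lb.
K₂O mass = 11%×50 + 9.5%×24 = 7.78 lb.
% K₂O = 7.78 / 74 = 10.5135%.

10.5% K₂O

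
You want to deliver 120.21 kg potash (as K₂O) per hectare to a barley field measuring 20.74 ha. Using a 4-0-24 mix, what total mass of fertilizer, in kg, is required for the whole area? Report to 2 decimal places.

10388.15 kg

Product per hectare = 120.21 / 24% = 500.875 kg.
Total product = 500.875 × 20.74 = 10388.147 kg.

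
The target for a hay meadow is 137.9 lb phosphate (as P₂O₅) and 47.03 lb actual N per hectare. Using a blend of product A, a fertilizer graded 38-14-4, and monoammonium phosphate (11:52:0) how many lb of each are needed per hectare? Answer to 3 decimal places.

Let a = lb of product A, b = lb of monoammonium phosphate (per hectare).
P₂O₅: 0.14·a + 0.52·b = 137.9
N: 0.38·a + 0.11·b = 47.03
Eliminate b: (row1) − 0.52/0.11·(row2) → -1.65636·a = -84.4236, so a = 50.9693.
Then b = (47.03 − 0.38·50.9693) / 0.11 = 251.4698.

50.969 lb product A, 251.470 lb monoammonium phosphate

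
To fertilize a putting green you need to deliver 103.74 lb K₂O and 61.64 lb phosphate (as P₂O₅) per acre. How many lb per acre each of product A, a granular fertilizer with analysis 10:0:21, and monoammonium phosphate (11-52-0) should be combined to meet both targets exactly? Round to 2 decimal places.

494.00 lb product A, 118.54 lb monoammonium phosphate

Let a = lb of product A, b = lb of monoammonium phosphate (per acre).
K₂O: 0.21·a + 0·b = 103.74
P₂O₅: 0·a + 0.52·b = 61.64
Solving simultaneously: a = 494, b = 118.538.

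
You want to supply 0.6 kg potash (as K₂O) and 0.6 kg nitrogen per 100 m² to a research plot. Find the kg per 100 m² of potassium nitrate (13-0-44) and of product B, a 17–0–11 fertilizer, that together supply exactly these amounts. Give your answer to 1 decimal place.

0.6 kg potassium nitrate, 3.1 kg product B

With a, b = kg per 100 m² of potassium nitrate and product B:
K₂O: 0.44·a + 0.11·b = 0.6
N: 0.13·a + 0.17·b = 0.6
Eliminate b: (row1) − 0.11/0.17·(row2) → 0.355882·a = 0.211765, so a = 0.595041.
Then b = (0.6 − 0.13·0.595041) / 0.17 = 3.07438.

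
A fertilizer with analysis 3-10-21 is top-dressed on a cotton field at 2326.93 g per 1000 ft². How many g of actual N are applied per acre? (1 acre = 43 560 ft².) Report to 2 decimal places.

nitrogen per 1000 ft² = 2326.93 × 3% = 69.8079 g.
Convert to per acre: 69.8079 × 43.56 = 3040.832 g.

3040.83 g N per acre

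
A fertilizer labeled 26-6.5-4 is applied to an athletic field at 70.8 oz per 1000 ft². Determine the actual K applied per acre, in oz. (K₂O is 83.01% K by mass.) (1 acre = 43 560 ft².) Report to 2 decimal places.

102.40 oz K per acre

K₂O per 1000 ft² = 70.8 × 4% = 2.832 oz.
Elemental K = 2.832 × 0.8301 = 2.35084 oz per 1000 ft².
Convert to per acre: 2.35084 × 43.56 = 102.403 oz.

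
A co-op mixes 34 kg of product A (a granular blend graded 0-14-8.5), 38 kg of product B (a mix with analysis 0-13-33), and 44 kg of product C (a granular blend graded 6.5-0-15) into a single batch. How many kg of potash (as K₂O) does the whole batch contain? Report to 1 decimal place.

K₂O mass = 8.5%×34 + 33%×38 + 15%×44 = 22.03 kg.

22.0 kg K₂O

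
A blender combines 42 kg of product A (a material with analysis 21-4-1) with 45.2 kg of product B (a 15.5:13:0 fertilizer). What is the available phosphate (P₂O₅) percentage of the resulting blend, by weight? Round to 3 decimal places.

Total mass = 42 + 45.2 = 87.2 kg.
P₂O₅ mass = 4%×42 + 13%×45.2 = 7.556 kg.
% P₂O₅ = 7.556 / 87.2 = 8.66514%.

8.665% P₂O₅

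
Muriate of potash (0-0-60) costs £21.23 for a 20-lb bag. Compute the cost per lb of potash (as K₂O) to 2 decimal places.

£1.77 per lb K₂O

K₂O in bag = 20 × 60% = 12 lb.
Cost per lb K₂O = £21.23 / 12 = £1.7692.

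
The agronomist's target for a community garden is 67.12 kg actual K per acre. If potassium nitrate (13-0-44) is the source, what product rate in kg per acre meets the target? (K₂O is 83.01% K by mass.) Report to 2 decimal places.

As K₂O: 67.12 / 0.8301 = 80.8577 kg per acre.
Product per acre = 80.8577 / 44% = 183.768 kg.

183.77 kg of product per acre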